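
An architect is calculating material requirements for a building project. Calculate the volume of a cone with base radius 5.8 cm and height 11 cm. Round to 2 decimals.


Shape: cone
Radius r = 5.8 cm, Height h = 11 cm
Formula: V = (1/3) * pi * r^2 * h
r^2 = 33.64
pi * r^2 * h = pi * 33.64 * 11 = 370.04 * pi
V = 370.04 * pi / 3
V = 387.5
387.5 cm^3


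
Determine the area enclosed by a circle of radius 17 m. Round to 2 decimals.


Shape: circle
Radius r = 17 m
Formula: A = pi * r^2
r^2 = 17^2 = 289
A = pi * 289
A = 907.92
907.92 m^2


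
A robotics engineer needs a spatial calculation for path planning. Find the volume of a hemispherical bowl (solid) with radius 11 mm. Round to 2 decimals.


Shape: hemisphere (half of a sphere)
Radius r = 11 mm
Formula: V = (1/2) * (4/3) * pi * r^3 = (2/3) * pi * r^3
r^3 = 1331
(2/3) * 1331 = 887.333333
V = 887.333333 * pi
V = 2787.64
2787.64 mm^3


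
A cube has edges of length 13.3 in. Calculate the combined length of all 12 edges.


Shape: cube
Side s = 13.3 in
A cube has 12 edges, all equal.
Formula: total edge length = 12 * s
Total = 12 * 13.3
Total = 159.6
159.6 in


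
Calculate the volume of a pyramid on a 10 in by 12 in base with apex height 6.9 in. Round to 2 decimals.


Shape: rectangular pyramid
Base: 10 in x 12 in, Height h = 6.9 in
Formula: V = (1/3) * base_area * h
base_area = 10 * 12 = 120
base_area * h = 120 * 6.9 = 828
V = 828 / 3
V = 276
276 in^3


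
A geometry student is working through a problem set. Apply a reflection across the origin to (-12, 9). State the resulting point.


Transformation: reflection
Original point: (-12, 9)
Rule for reflection through the origin: (x, y) -> (-x, -y)
Apply: (-12, 9) -> (12, -9)
(12, -9)


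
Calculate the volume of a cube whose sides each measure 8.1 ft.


Shape: cube
Side s = 8.1 ft
Formula: V = s^3
V = 8.1 * 8.1 * 8.1
V = 65.61 * 8.1
V = 531.441
531.441 ft^3


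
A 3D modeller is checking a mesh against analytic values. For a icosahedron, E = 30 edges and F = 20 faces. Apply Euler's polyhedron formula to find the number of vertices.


Polyhedron: icosahedron
Euler's formula for convex polyhedra: V - E + F = 2
Given: E = 30 edges and F = 20 faces
Solve for V:
V = 2 + E - F = 2 + 30 - 20 = 12
12 vertices


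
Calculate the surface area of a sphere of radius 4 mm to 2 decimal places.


Shape: sphere
Radius r = 4 mm
Formula: SA = 4 * pi * r^2
r^2 = 16
SA = 4 * pi * 16
SA = 64 * pi
SA = 201.06
201.06 mm^2


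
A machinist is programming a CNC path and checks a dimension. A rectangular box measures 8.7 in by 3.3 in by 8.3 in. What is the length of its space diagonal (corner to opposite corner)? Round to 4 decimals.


Shape: rectangular box (space diagonal)
l = 8.7 in, w = 3.3 in, h = 8.3 in
Visualize: the diagonal of the base, then a right triangle with that diagonal and the height.
Formula: d = sqrt(l^2 + w^2 + h^2)
l^2 + w^2 + h^2 = 75.69 + 10.89 + 68.89 = 155.47
d = sqrt(155.47)
d = 12.4688
12.4688 in


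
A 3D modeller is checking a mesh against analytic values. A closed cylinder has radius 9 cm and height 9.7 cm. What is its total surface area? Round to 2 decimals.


Shape: closed cylinder
Radius r = 9 cm, Height h = 9.7 cm
Formula: SA = 2*pi*r^2 + 2*pi*r*h = 2*pi*r*(r + h)
r + h = 18.7
2 * r * (r + h) = 2 * 9 * 18.7 = 336.6
SA = 336.6 * pi
SA = 1057.46
1057.46 cm^2


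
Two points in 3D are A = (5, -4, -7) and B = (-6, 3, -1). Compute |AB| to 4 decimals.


3D distance between two points
P1 = (5, -4, -7), P2 = (-6, 3, -1)
Formula: d = sqrt((x2-x1)^2 + (y2-y1)^2 + (z2-z1)^2)
dx = -6 - 5 = -11
dy = 3 - -4 = 7
dz = -1 - -7 = 6
dx^2 + dy^2 + dz^2 = 121 + 49 + 36 = 206
d = sqrt(206)
d = 14.3527
14.3527 units


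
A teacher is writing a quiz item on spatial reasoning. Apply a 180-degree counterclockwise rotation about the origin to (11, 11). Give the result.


Transformation: rotation about the origin
Original point: (11, 11)
Rule for 180 deg: (x, y) -> (-x, -y)
Apply: (11, 11) -> (-11, -11)
(-11, -11)


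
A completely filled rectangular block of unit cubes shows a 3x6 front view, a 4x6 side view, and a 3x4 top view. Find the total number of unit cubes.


Orthographic views of a solid rectangular block:
Front view 3 x 6 -> length = 3, height = 6
Side view 4 x 6 -> width = 4, height = 6 (consistent)
Top view 3 x 4 -> confirms length = 3, width = 4
The block is 3 x 4 x 6.
Total unit cubes = 3 * 4 * 6 = 72
72 unit cubes


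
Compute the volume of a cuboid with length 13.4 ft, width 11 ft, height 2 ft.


Shape: rectangular prism
l = 13.4 ft, w = 11 ft, h = 2 ft
Formula: V = l * w * h
V = 13.4 * 11 * 2
V = 147.4 * 2
V = 294.8
294.8 ft^3


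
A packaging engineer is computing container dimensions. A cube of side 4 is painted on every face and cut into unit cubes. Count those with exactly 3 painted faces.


Large cube: 4 x 4 x 4, cut into unit cubes.
Cubes with 3 painted faces are at the corners. A cube always has 8 corners.
Count = 8
8 unit cubes


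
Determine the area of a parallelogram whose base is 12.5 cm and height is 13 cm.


Shape: parallelogram
Base b = 12.5 cm, Height h = 13 cm
Formula: A = b * h
A = 12.5 * 13
A = 162.5
162.5 cm^2


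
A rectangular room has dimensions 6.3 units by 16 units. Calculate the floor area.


Shape: rectangle
Length l = 6.3 units, Width w = 16 units
Formula: A = l * w
A = 6.3 * 16
A = 100.8
100.8 units^2


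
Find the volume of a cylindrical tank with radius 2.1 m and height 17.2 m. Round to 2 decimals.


Shape: cylinder
Radius r = 2.1 m, Height h = 17.2 m
Formula: V = pi * r^2 * h
r^2 = 4.41
V = pi * 4.41 * 17.2
V = 75.852 * pi
V = 238.3
238.3 m^3


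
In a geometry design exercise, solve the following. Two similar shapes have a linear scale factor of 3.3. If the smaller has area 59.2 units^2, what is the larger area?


Linear scale factor k = 3.3
Original area = 59.2 units^2
Rule: under a linear scaling by k, areas scale by k^2.
k^2 = 3.3^2 = 10.89
New area = 59.2 * 10.89
New area = 644.688
644.688 units^2


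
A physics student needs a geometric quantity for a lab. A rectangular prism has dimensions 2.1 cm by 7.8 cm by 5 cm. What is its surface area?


Shape: rectangular prism
l = 2.1 cm, w = 7.8 cm, h = 5 cm
Formula: SA = 2(lw + lh + wh)
lw = 16.38, lh = 10.5, wh = 39
lw + lh + wh = 65.88
SA = 2 * 65.88
SA = 131.76
131.76 cm^2


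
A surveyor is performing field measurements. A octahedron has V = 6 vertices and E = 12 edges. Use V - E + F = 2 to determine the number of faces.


Polyhedron: octahedron
Euler's formula for convex polyhedra: V - E + F = 2
Given: V = 6 vertices and E = 12 edges
Solve for F:
F = 2 + E - V = 2 + 12 - 6 = 8
8 faces


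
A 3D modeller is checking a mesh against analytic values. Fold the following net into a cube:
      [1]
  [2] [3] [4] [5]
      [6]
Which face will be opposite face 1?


Net: cross layout. Take square 3 as the base (bottom).
Fold the four squares in the horizontal row up around 3: 2 -> left, 4 -> right, 5 wraps to the top.
Fold 1 and 6 up from 3: 1 -> back, 6 -> front.
Opposite pairs are therefore: (1, 6), (2, 4), (3, 5).
Face 1 is opposite face 6.
face 6


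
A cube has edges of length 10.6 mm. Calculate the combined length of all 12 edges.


Shape: cube
Side s = 10.6 mm
A cube has 12 edges, all equal.
Formula: total edge length = 12 * s
Total = 12 * 10.6
Total = 127.2
127.2 mm


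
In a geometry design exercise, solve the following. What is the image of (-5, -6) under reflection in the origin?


Transformation: reflection
Original point: (-5, -6)
Rule for reflection through the origin: (x, y) -> (-x, -y)
Apply: (-5, -6) -> (5, 6)
(5, 6)


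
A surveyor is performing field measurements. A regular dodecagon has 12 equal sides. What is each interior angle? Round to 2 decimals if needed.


Shape: regular dodecagon (12 sides)
Formula: interior angle = (n - 2) * 180 / n
(n - 2) = 10
(n - 2) * 180 = 1800
angle = 1800 / 12
angle = 150
150 degrees


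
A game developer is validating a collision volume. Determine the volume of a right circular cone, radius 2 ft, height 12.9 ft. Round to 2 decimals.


Shape: cone
Radius r = 2 ft, Height h = 12.9 ft
Formula: V = (1/3) * pi * r^2 * h
r^2 = 4
pi * r^2 * h = pi * 4 * 12.9 = 51.6 * pi
V = 51.6 * pi / 3
V = 54.04
54.04 ft^3


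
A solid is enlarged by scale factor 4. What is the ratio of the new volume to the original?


Linear scale factor k = 4
Rule: under a linear scaling by k, volumes scale by k^3.
k^3 = 4 * 4 * 4
k^3 = 16 * 4
k^3 = 64
Volume scales by a factor of 64.
64 (dimensionless)


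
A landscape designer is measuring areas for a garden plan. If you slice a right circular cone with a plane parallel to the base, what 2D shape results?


Solid: right circular cone
Cutting plane: parallel to the base
Visualize the intersection of the plane with the solid's surface.
The boundary of the cut region is a circle.
circle


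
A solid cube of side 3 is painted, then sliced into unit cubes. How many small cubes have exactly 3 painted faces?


Large cube: 3 x 3 x 3, cut into unit cubes.
Cubes with 3 painted faces are at the corners. A cube always has 8 corners.
Count = 8
8 unit cubes


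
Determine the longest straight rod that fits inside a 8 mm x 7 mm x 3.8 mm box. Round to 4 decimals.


Shape: rectangular box (space diagonal)
l = 8 mm, w = 7 mm, h = 3.8 mm
Visualize: the diagonal of the base, then a right triangle with that diagonal and the height.
Formula: d = sqrt(l^2 + w^2 + h^2)
l^2 + w^2 + h^2 = 64 + 49 + 14.44 = 127.44
d = sqrt(127.44)
d = 11.2889
11.2889 mm


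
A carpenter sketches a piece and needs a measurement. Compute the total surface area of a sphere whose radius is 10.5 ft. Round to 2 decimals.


Shape: sphere
Radius r = 10.5 ft
Formula: SA = 4 * pi * r^2
r^2 = 110.25
SA = 4 * pi * 110.25
SA = 441 * pi
SA = 1385.44
1385.44 ft^2


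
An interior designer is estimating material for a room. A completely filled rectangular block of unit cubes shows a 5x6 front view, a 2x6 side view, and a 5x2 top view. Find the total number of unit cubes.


Orthographic views of a solid rectangular block:
Front view 5 x 6 -> length = 5, height = 6
Side view 2 x 6 -> width = 2, height = 6 (consistent)
Top view 5 x 2 -> confirms length = 5, width = 2
The block is 5 x 2 x 6.
Total unit cubes = 5 * 2 * 6 = 60
60 unit cubes


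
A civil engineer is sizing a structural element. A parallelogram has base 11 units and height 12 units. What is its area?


Shape: parallelogram
Base b = 11 units, Height h = 12 units
Formula: A = b * h
A = 11 * 12
A = 132
132 units^2


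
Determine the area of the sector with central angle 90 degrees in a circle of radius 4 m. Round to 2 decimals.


Shape: circular sector
Radius r = 4 m, Angle = 90 degrees
Formula: A = (angle/360) * pi * r^2
r^2 = 16
Fraction of circle = 90/360
A = (90/360) * pi * 16
A = 4 * pi
A = 12.57
12.57 m^2


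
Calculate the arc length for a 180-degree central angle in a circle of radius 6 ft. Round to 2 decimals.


Shape: circular arc
Radius r = 6 ft, Angle = 180 degrees
Formula: L = (angle/360) * 2 * pi * r
2 * pi * r = 12 * pi
L = (180/360) * 12 * pi
L = 6 * pi
L = 18.85
18.85 ft


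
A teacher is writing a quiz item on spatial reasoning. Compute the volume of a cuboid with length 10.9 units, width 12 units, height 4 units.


Shape: rectangular prism
l = 10.9 units, w = 12 units, h = 4 units
Formula: V = l * w * h
V = 10.9 * 12 * 4
V = 130.8 * 4
V = 523.2
523.2 units^3


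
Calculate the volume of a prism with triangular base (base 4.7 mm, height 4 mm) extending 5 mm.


Shape: triangular prism
Triangle base = 4.7 mm, triangle height = 4 mm, prism length L = 5 mm
Formula: V = (1/2 * b * h_tri) * L
Cross-section area = 0.5 * 4.7 * 4 = 9.4
V = 9.4 * 5
V = 47
47 mm^3


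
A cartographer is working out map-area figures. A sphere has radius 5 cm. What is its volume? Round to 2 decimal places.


Shape: sphere
Radius r = 5 cm
Formula: V = (4/3) * pi * r^3
r^3 = 125
(4/3) * 125 = 166.666667
V = 166.666667 * pi
V = 523.6
523.6 cm^3


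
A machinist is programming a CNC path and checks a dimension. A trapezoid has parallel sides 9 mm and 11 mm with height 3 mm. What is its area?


Shape: trapezoid
Parallel sides a = 9 mm, b = 11 mm; Height h = 3 mm
Formula: A = (a + b) * h / 2
a + b = 9 + 11 = 20
A = 20 * 3 / 2
A = 60 / 2
A = 30
30 mm^2


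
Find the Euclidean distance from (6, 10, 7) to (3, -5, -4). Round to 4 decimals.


3D distance between two points
P1 = (6, 10, 7), P2 = (3, -5, -4)
Formula: d = sqrt((x2-x1)^2 + (y2-y1)^2 + (z2-z1)^2)
dx = 3 - 6 = -3
dy = -5 - 10 = -15
dz = -4 - 7 = -11
dx^2 + dy^2 + dz^2 = 9 + 225 + 121 = 355
d = sqrt(355)
d = 18.8414
18.8414 units


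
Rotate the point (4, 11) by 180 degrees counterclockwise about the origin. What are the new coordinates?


Transformation: rotation about the origin
Original point: (4, 11)
Rule for 180 deg: (x, y) -> (-x, -y)
Apply: (4, 11) -> (-4, -11)
(-4, -11)


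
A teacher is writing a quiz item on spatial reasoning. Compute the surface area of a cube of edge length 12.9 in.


Shape: cube
Side s = 12.9 in
A cube has 6 square faces.
Formula: SA = 6 * s^2
s^2 = 166.41
SA = 6 * 166.41
SA = 998.46
998.46 in^2


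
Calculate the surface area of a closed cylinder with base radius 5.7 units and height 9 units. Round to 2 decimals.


Shape: closed cylinder
Radius r = 5.7 units, Height h = 9 units
Formula: SA = 2*pi*r^2 + 2*pi*r*h = 2*pi*r*(r + h)
r + h = 14.7
2 * r * (r + h) = 2 * 5.7 * 14.7 = 167.58
SA = 167.58 * pi
SA = 526.47
526.47 units^2


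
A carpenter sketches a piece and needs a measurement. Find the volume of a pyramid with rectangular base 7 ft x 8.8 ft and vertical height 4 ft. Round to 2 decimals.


Shape: rectangular pyramid
Base: 7 ft x 8.8 ft, Height h = 4 ft
Formula: V = (1/3) * base_area * h
base_area = 7 * 8.8 = 61.6
base_area * h = 61.6 * 4 = 246.4
V = 246.4 / 3
V = 82.13
82.13 ft^3


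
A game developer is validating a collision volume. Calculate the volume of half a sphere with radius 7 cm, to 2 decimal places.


Shape: hemisphere (half of a sphere)
Radius r = 7 cm
Formula: V = (1/2) * (4/3) * pi * r^3 = (2/3) * pi * r^3
r^3 = 343
(2/3) * 343 = 228.666667
V = 228.666667 * pi
V = 718.38
718.38 cm^3


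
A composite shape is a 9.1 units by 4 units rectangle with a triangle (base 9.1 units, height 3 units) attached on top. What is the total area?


Composite shape: rectangle + triangle
Rectangle area = 9.1 * 4 = 36.4
Triangle area = 0.5 * 9.1 * 3 = 13.65
Total = 36.4 + 13.65
Total = 50.05
50.05 units^2


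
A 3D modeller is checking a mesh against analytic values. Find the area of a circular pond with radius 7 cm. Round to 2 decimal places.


Shape: circle
Radius r = 7 cm
Formula: A = pi * r^2
r^2 = 7^2 = 49
A = pi * 49
A = 153.94
153.94 cm^2


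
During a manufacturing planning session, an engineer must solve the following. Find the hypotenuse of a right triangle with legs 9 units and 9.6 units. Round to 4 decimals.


Shape: right triangle
Legs a = 9 units, b = 9.6 units
Formula: c = sqrt(a^2 + b^2)
a^2 = 81, b^2 = 92.16
a^2 + b^2 = 173.16
c = sqrt(173.16)
c = 13.159
13.159 units


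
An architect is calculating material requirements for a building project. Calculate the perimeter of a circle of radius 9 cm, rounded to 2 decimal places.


Shape: circle
Radius r = 9 cm
Formula: C = 2 * pi * r
C = 2 * pi * 9
C = 18 * pi
C = 56.55
56.55 cm


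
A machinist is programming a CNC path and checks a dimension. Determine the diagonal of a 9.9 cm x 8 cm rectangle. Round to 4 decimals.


Shape: rectangle (diagonal via Pythagoras)
Sides: 9.9 cm and 8 cm
Formula: d = sqrt(l^2 + w^2)
l^2 = 98.01, w^2 = 64
l^2 + w^2 = 162.01
d = sqrt(162.01)
d = 12.7283
12.7283 cm


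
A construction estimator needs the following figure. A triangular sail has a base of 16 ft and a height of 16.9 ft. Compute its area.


Shape: triangle
Base b = 16 ft, Height h = 16.9 ft
Formula: A = (1/2) * b * h
A = 0.5 * 16 * 16.9
A = 0.5 * 270.4
A = 135.2
135.2 ft^2


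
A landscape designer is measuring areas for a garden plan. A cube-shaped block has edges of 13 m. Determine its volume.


Shape: cube
Side s = 13 m
Formula: V = s^3
V = 13 * 13 * 13
V = 169 * 13
V = 2197
2197 m^3


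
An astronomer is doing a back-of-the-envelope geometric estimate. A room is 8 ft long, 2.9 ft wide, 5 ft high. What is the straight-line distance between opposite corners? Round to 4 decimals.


Shape: rectangular box (space diagonal)
l = 8 ft, w = 2.9 ft, h = 5 ft
Visualize: the diagonal of the base, then a right triangle with that diagonal and the height.
Formula: d = sqrt(l^2 + w^2 + h^2)
l^2 + w^2 + h^2 = 64 + 8.41 + 25 = 97.41
d = sqrt(97.41)
d = 9.8697
9.8697 ft


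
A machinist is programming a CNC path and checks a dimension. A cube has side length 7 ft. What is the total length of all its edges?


Shape: cube
Side s = 7 ft
A cube has 12 edges, all equal.
Formula: total edge length = 12 * s
Total = 12 * 7
Total = 84
84 ft


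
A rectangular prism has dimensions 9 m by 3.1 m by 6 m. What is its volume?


Shape: rectangular prism
l = 9 m, w = 3.1 m, h = 6 m
Formula: V = l * w * h
V = 9 * 3.1 * 6
V = 27.9 * 6
V = 167.4
167.4 m^3


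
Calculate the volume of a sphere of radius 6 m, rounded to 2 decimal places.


Shape: sphere
Radius r = 6 m
Formula: V = (4/3) * pi * r^3
r^3 = 216
(4/3) * 216 = 288
V = 288 * pi
V = 904.78
904.78 m^3


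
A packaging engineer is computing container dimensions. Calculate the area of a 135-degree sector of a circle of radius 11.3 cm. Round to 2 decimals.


Shape: circular sector
Radius r = 11.3 cm, Angle = 135 degrees
Formula: A = (angle/360) * pi * r^2
r^2 = 127.69
Fraction of circle = 135/360
A = (135/360) * pi * 127.69
A = 47.88375 * pi
A = 150.43
150.43 cm^2


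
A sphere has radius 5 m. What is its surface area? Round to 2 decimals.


Shape: sphere
Radius r = 5 m
Formula: SA = 4 * pi * r^2
r^2 = 25
SA = 4 * pi * 25
SA = 100 * pi
SA = 314.16
314.16 m^2


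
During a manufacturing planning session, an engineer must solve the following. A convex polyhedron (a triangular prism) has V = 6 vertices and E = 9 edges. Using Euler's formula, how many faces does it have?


Polyhedron: triangular prism
Euler's formula for convex polyhedra: V - E + F = 2
Given: V = 6 vertices and E = 9 edges
Solve for F:
F = 2 + E - V = 2 + 9 - 6 = 5
5 faces


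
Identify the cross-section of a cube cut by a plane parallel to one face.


Solid: cube
Cutting plane: parallel to one face
Visualize the intersection of the plane with the solid's surface.
The boundary of the cut region is a square.
square


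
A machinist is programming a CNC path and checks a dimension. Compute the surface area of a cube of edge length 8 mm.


Shape: cube
Side s = 8 mm
A cube has 6 square faces.
Formula: SA = 6 * s^2
s^2 = 64
SA = 6 * 64
SA = 384
384 mm^2


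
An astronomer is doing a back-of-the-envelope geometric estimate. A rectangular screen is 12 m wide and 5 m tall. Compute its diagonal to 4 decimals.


Shape: rectangle (diagonal via Pythagoras)
Sides: 12 m and 5 m
Formula: d = sqrt(l^2 + w^2)
l^2 = 144, w^2 = 25
l^2 + w^2 = 169
d = sqrt(169)
d = 13.0
13 m


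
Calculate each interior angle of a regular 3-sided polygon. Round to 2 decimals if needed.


Shape: regular triangle (3 sides)
Formula: interior angle = (n - 2) * 180 / n
(n - 2) = 1
(n - 2) * 180 = 180
angle = 180 / 3
angle = 60
60 degrees


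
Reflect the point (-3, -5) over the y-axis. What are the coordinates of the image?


Transformation: reflection
Original point: (-3, -5)
Rule for reflection over the y-axis: (x, y) -> (-x, y)
Apply: (-3, -5) -> (3, -5)
(3, -5)


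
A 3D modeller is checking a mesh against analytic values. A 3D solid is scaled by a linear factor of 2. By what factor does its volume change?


Linear scale factor k = 2
Rule: under a linear scaling by k, volumes scale by k^3.
k^3 = 2 * 2 * 2
k^3 = 4 * 2
k^3 = 8
Volume scales by a factor of 8.
8 (dimensionless)


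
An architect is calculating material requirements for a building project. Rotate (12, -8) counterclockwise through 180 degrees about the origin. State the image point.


Transformation: rotation about the origin
Original point: (12, -8)
Rule for 180 deg: (x, y) -> (-x, -y)
Apply: (12, -8) -> (-12, 8)
(-12, 8)


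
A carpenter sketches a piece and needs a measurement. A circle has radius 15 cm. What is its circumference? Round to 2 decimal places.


Shape: circle
Radius r = 15 cm
Formula: C = 2 * pi * r
C = 2 * pi * 15
C = 30 * pi
C = 94.25
94.25 cm


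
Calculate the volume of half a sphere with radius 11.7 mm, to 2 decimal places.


Shape: hemisphere (half of a sphere)
Radius r = 11.7 mm
Formula: V = (1/2) * (4/3) * pi * r^3 = (2/3) * pi * r^3
r^3 = 1601.613
(2/3) * 1601.613 = 1067.742
V = 1067.742 * pi
V = 3354.41
3354.41 mm^3


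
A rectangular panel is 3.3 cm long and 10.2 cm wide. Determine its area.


Shape: rectangle
Length l = 3.3 cm, Width w = 10.2 cm
Formula: A = l * w
A = 3.3 * 10.2
A = 33.66
33.66 cm^2


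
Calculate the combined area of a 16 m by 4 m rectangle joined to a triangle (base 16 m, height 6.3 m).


Composite shape: rectangle + triangle
Rectangle area = 16 * 4 = 64
Triangle area = 0.5 * 16 * 6.3 = 50.4
Total = 64 + 50.4
Total = 114.4
114.4 m^2


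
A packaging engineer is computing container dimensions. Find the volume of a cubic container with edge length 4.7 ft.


Shape: cube
Side s = 4.7 ft
Formula: V = s^3
V = 4.7 * 4.7 * 4.7
V = 22.09 * 4.7
V = 103.823
103.823 ft^3


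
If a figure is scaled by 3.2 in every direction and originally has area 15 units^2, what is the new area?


Linear scale factor k = 3.2
Original area = 15 units^2
Rule: under a linear scaling by k, areas scale by k^2.
k^2 = 3.2^2 = 10.24
New area = 15 * 10.24
New area = 153.6
153.6 units^2


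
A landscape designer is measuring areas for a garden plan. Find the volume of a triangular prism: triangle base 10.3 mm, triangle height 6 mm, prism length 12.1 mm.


Shape: triangular prism
Triangle base = 10.3 mm, triangle height = 6 mm, prism length L = 12.1 mm
Formula: V = (1/2 * b * h_tri) * L
Cross-section area = 0.5 * 10.3 * 6 = 30.9
V = 30.9 * 12.1
V = 373.89
373.89 mm^3


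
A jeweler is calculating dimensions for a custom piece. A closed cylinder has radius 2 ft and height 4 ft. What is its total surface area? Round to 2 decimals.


Shape: closed cylinder
Radius r = 2 ft, Height h = 4 ft
Formula: SA = 2*pi*r^2 + 2*pi*r*h = 2*pi*r*(r + h)
r + h = 6
2 * r * (r + h) = 2 * 2 * 6 = 24
SA = 24 * pi
SA = 75.4
75.4 ft^2


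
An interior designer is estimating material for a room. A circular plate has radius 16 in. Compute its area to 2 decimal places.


Shape: circle
Radius r = 16 in
Formula: A = pi * r^2
r^2 = 16^2 = 256
A = pi * 256
A = 804.25
804.25 in^2


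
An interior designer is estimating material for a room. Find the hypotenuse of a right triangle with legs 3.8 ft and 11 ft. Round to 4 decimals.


Shape: right triangle
Legs a = 3.8 ft, b = 11 ft
Formula: c = sqrt(a^2 + b^2)
a^2 = 14.44, b^2 = 121
a^2 + b^2 = 135.44
c = sqrt(135.44)
c = 11.6379
11.6379 ft


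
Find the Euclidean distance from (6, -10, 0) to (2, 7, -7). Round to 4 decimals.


3D distance between two points
P1 = (6, -10, 0), P2 = (2, 7, -7)
Formula: d = sqrt((x2-x1)^2 + (y2-y1)^2 + (z2-z1)^2)
dx = 2 - 6 = -4
dy = 7 - -10 = 17
dz = -7 - 0 = -7
dx^2 + dy^2 + dz^2 = 16 + 289 + 49 = 354
d = sqrt(354)
d = 18.8149
18.8149 units


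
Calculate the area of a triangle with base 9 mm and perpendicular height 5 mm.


Shape: triangle
Base b = 9 mm, Height h = 5 mm
Formula: A = (1/2) * b * h
A = 0.5 * 9 * 5
A = 0.5 * 45
A = 22.5
22.5 mm^2


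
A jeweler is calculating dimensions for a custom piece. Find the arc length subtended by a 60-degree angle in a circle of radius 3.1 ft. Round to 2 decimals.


Shape: circular arc
Radius r = 3.1 ft, Angle = 60 degrees
Formula: L = (angle/360) * 2 * pi * r
2 * pi * r = 6.2 * pi
L = (60/360) * 6.2 * pi
L = 1.033333 * pi
L = 3.25
3.25 ft


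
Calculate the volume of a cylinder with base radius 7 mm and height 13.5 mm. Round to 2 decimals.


Shape: cylinder
Radius r = 7 mm, Height h = 13.5 mm
Formula: V = pi * r^2 * h
r^2 = 49
V = pi * 49 * 13.5
V = 661.5 * pi
V = 2078.16
2078.16 mm^3


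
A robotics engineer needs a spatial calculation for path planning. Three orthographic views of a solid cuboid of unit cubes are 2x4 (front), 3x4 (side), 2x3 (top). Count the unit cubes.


Orthographic views of a solid rectangular block:
Front view 2 x 4 -> length = 2, height = 4
Side view 3 x 4 -> width = 3, height = 4 (consistent)
Top view 2 x 3 -> confirms length = 2, width = 3
The block is 2 x 3 x 4.
Total unit cubes = 2 * 3 * 4 = 24
24 unit cubes


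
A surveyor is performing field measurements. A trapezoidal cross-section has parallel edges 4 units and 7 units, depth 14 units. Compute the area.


Shape: trapezoid
Parallel sides a = 4 units, b = 7 units; Height h = 14 units
Formula: A = (a + b) * h / 2
a + b = 4 + 7 = 11
A = 11 * 14 / 2
A = 154 / 2
A = 77
77 units^2


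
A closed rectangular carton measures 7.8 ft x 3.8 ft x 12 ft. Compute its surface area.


Shape: rectangular prism
l = 7.8 ft, w = 3.8 ft, h = 12 ft
Formula: SA = 2(lw + lh + wh)
lw = 29.64, lh = 93.6, wh = 45.6
lw + lh + wh = 168.84
SA = 2 * 168.84
SA = 337.68
337.68 ft^2


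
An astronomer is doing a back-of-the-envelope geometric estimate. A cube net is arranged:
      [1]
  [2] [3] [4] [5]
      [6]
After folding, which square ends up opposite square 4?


Net: cross layout. Take square 3 as the base (bottom).
Fold the four squares in the horizontal row up around 3: 2 -> left, 4 -> right, 5 wraps to the top.
Fold 1 and 6 up from 3: 1 -> back, 6 -> front.
Opposite pairs are therefore: (1, 6), (2, 4), (3, 5).
Face 4 is opposite face 2.
face 2


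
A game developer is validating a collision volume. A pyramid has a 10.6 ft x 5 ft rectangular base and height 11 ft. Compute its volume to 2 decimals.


Shape: rectangular pyramid
Base: 10.6 ft x 5 ft, Height h = 11 ft
Formula: V = (1/3) * base_area * h
base_area = 10.6 * 5 = 53
base_area * h = 53 * 11 = 583
V = 583 / 3
V = 194.33
194.33 ft^3


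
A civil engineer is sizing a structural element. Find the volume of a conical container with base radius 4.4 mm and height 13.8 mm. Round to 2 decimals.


Shape: cone
Radius r = 4.4 mm, Height h = 13.8 mm
Formula: V = (1/3) * pi * r^2 * h
r^2 = 19.36
pi * r^2 * h = pi * 19.36 * 13.8 = 267.168 * pi
V = 267.168 * pi / 3
V = 279.78
279.78 mm^3


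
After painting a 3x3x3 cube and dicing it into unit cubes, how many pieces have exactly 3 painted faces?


Large cube: 3 x 3 x 3, cut into unit cubes.
Cubes with 3 painted faces are at the corners. A cube always has 8 corners.
Count = 8
8 unit cubes


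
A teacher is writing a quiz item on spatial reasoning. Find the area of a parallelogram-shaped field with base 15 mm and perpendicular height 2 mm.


Shape: parallelogram
Base b = 15 mm, Height h = 2 mm
Formula: A = b * h
A = 15 * 2
A = 30
30 mm^2


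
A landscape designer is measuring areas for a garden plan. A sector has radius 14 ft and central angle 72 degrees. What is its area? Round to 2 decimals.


Shape: circular sector
Radius r = 14 ft, Angle = 72 degrees
Formula: A = (angle/360) * pi * r^2
r^2 = 196
Fraction of circle = 72/360
A = (72/360) * pi * 196
A = 39.2 * pi
A = 123.15
123.15 ft^2


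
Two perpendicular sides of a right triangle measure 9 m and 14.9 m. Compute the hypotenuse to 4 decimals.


Shape: right triangle
Legs a = 9 m, b = 14.9 m
Formula: c = sqrt(a^2 + b^2)
a^2 = 81, b^2 = 222.01
a^2 + b^2 = 303.01
c = sqrt(303.01)
c = 17.4072
17.4072 m


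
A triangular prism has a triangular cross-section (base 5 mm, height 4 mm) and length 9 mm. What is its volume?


Shape: triangular prism
Triangle base = 5 mm, triangle height = 4 mm, prism length L = 9 mm
Formula: V = (1/2 * b * h_tri) * L
Cross-section area = 0.5 * 5 * 4 = 10
V = 10 * 9
V = 90
90 mm^3


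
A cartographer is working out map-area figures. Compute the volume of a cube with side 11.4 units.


Shape: cube
Side s = 11.4 units
Formula: V = s^3
V = 11.4 * 11.4 * 11.4
V = 129.96 * 11.4
V = 1481.544
1481.544 units^3


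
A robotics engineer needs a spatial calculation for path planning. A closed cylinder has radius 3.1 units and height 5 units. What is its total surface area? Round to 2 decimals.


Shape: closed cylinder
Radius r = 3.1 units, Height h = 5 units
Formula: SA = 2*pi*r^2 + 2*pi*r*h = 2*pi*r*(r + h)
r + h = 8.1
2 * r * (r + h) = 2 * 3.1 * 8.1 = 50.22
SA = 50.22 * pi
SA = 157.77
157.77 units^2


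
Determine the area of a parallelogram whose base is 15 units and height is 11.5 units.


Shape: parallelogram
Base b = 15 units, Height h = 11.5 units
Formula: A = b * h
A = 15 * 11.5
A = 172.5
172.5 units^2


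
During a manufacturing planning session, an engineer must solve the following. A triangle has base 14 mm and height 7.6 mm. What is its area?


Shape: triangle
Base b = 14 mm, Height h = 7.6 mm
Formula: A = (1/2) * b * h
A = 0.5 * 14 * 7.6
A = 0.5 * 106.4
A = 53.2
53.2 mm^2


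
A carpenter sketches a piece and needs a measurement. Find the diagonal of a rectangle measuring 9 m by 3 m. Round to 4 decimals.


Shape: rectangle (diagonal via Pythagoras)
Sides: 9 m and 3 m
Formula: d = sqrt(l^2 + w^2)
l^2 = 81, w^2 = 9
l^2 + w^2 = 90
d = sqrt(90)
d = 9.4868
9.4868 m


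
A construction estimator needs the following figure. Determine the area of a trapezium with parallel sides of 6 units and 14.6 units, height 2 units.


Shape: trapezoid
Parallel sides a = 6 units, b = 14.6 units; Height h = 2 units
Formula: A = (a + b) * h / 2
a + b = 6 + 14.6 = 20.6
A = 20.6 * 2 / 2
A = 41.2 / 2
A = 20.6
20.6 units^2


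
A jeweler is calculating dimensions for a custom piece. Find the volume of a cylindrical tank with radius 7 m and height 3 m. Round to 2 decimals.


Shape: cylinder
Radius r = 7 m, Height h = 3 m
Formula: V = pi * r^2 * h
r^2 = 49
V = pi * 49 * 3
V = 147 * pi
V = 461.81
461.81 m^3


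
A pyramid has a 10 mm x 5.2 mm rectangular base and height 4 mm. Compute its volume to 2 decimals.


Shape: rectangular pyramid
Base: 10 mm x 5.2 mm, Height h = 4 mm
Formula: V = (1/3) * base_area * h
base_area = 10 * 5.2 = 52
base_area * h = 52 * 4 = 208
V = 208 / 3
V = 69.33
69.33 mm^3


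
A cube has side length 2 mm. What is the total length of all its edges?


Shape: cube
Side s = 2 mm
A cube has 12 edges, all equal.
Formula: total edge length = 12 * s
Total = 12 * 2
Total = 24
24 mm


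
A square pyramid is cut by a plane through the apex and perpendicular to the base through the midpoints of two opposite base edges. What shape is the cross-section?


Solid: square pyramid
Cutting plane: through the apex and perpendicular to the base through the midpoints of two opposite base edges
Visualize the intersection of the plane with the solid's surface.
The boundary of the cut region is a isosceles triangle.
isosceles triangle


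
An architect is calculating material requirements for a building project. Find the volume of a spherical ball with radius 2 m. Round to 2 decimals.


Shape: sphere
Radius r = 2 m
Formula: V = (4/3) * pi * r^3
r^3 = 8
(4/3) * 8 = 10.666667
V = 10.666667 * pi
V = 33.51
33.51 m^3


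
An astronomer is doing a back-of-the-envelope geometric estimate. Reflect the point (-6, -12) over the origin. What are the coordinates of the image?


Transformation: reflection
Original point: (-6, -12)
Rule for reflection through the origin: (x, y) -> (-x, -y)
Apply: (-6, -12) -> (6, 12)
(6, 12)


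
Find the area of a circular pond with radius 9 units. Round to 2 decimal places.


Shape: circle
Radius r = 9 units
Formula: A = pi * r^2
r^2 = 9^2 = 81
A = pi * 81
A = 254.47
254.47 units^2


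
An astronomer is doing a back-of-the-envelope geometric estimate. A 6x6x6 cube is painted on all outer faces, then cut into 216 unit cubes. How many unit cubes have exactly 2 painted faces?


Large cube: 6 x 6 x 6, cut into unit cubes.
n = 6, so n - 2 = 4
Cubes with 2 painted faces lie along the edges, excluding corners.
A cube has 12 edges; each contributes (n - 2) = 4 such cubes.
Count = 12 * 4 = 48
48 unit cubes


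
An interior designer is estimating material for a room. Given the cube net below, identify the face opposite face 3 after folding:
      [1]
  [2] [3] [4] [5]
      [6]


Net: cross layout. Take square 3 as the base (bottom).
Fold the four squares in the horizontal row up around 3: 2 -> left, 4 -> right, 5 wraps to the top.
Fold 1 and 6 up from 3: 1 -> back, 6 -> front.
Opposite pairs are therefore: (1, 6), (2, 4), (3, 5).
Face 3 is opposite face 5.
face 5


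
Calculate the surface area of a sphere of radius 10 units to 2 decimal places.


Shape: sphere
Radius r = 10 units
Formula: SA = 4 * pi * r^2
r^2 = 100
SA = 4 * pi * 100
SA = 400 * pi
SA = 1256.64
1256.64 units^2


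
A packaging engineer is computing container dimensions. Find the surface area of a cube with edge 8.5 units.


Shape: cube
Side s = 8.5 units
A cube has 6 square faces.
Formula: SA = 6 * s^2
s^2 = 72.25
SA = 6 * 72.25
SA = 433.5
433.5 units^2


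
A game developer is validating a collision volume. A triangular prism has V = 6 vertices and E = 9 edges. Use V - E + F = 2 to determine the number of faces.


Polyhedron: triangular prism
Euler's formula for convex polyhedra: V - E + F = 2
Given: V = 6 vertices and E = 9 edges
Solve for F:
F = 2 + E - V = 2 + 9 - 6 = 5
5 faces


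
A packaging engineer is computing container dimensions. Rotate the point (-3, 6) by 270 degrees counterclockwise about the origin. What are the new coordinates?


Transformation: rotation about the origin
Original point: (-3, 6)
Rule for 270 deg counterclockwise: (x, y) -> (y, -x)
Apply: (-3, 6) -> (6, 3)
(6, 3)


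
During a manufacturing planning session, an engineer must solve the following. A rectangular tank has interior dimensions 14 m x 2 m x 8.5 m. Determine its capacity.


Shape: rectangular prism
l = 14 m, w = 2 m, h = 8.5 m
Formula: V = l * w * h
V = 14 * 2 * 8.5
V = 28 * 8.5
V = 238
238 m^3


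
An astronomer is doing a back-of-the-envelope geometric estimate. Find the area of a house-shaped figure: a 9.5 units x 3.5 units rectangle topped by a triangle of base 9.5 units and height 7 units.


Composite shape: rectangle + triangle
Rectangle area = 9.5 * 3.5 = 33.25
Triangle area = 0.5 * 9.5 * 7 = 33.25
Total = 33.25 + 33.25
Total = 66.5
66.5 units^2


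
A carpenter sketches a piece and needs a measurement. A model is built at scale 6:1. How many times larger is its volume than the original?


Linear scale factor k = 6
Rule: under a linear scaling by k, volumes scale by k^3.
k^3 = 6 * 6 * 6
k^3 = 36 * 6
k^3 = 216
Volume scales by a factor of 216.
216 (dimensionless)


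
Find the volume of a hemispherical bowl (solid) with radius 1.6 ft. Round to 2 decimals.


Shape: hemisphere (half of a sphere)
Radius r = 1.6 ft
Formula: V = (1/2) * (4/3) * pi * r^3 = (2/3) * pi * r^3
r^3 = 4.096
(2/3) * 4.096 = 2.730667
V = 2.730667 * pi
V = 8.58
8.58 ft^3


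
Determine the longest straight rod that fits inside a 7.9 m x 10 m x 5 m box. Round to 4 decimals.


Shape: rectangular box (space diagonal)
l = 7.9 m, w = 10 m, h = 5 m
Visualize: the diagonal of the base, then a right triangle with that diagonal and the height.
Formula: d = sqrt(l^2 + w^2 + h^2)
l^2 + w^2 + h^2 = 62.41 + 100 + 25 = 187.41
d = sqrt(187.41)
d = 13.6898
13.6898 m


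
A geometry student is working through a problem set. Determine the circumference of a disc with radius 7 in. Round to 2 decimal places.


Shape: circle
Radius r = 7 in
Formula: C = 2 * pi * r
C = 2 * pi * 7
C = 14 * pi
C = 43.98
43.98 in


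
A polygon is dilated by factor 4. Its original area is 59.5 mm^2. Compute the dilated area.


Linear scale factor k = 4
Original area = 59.5 mm^2
Rule: under a linear scaling by k, areas scale by k^2.
k^2 = 4^2 = 16
New area = 59.5 * 16
New area = 952
952 mm^2


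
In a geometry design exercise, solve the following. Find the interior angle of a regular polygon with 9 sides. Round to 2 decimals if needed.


Shape: regular nonagon (9 sides)
Formula: interior angle = (n - 2) * 180 / n
(n - 2) = 7
(n - 2) * 180 = 1260
angle = 1260 / 9
angle = 140
140 degrees


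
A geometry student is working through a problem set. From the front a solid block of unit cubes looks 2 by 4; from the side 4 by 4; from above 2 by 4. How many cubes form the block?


Orthographic views of a solid rectangular block:
Front view 2 x 4 -> length = 2, height = 4
Side view 4 x 4 -> width = 4, height = 4 (consistent)
Top view 2 x 4 -> confirms length = 2, width = 4
The block is 2 x 4 x 4.
Total unit cubes = 2 * 4 * 4 = 32
32 unit cubes


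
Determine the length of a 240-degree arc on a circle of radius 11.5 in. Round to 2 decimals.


Shape: circular arc
Radius r = 11.5 in, Angle = 240 degrees
Formula: L = (angle/360) * 2 * pi * r
2 * pi * r = 23 * pi
L = (240/360) * 23 * pi
L = 15.333333 * pi
L = 48.17
48.17 in


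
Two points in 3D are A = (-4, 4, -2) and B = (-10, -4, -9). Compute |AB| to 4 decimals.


3D distance between two points
P1 = (-4, 4, -2), P2 = (-10, -4, -9)
Formula: d = sqrt((x2-x1)^2 + (y2-y1)^2 + (z2-z1)^2)
dx = -10 - -4 = -6
dy = -4 - 4 = -8
dz = -9 - -2 = -7
dx^2 + dy^2 + dz^2 = 36 + 64 + 49 = 149
d = sqrt(149)
d = 12.2066
12.2066 units


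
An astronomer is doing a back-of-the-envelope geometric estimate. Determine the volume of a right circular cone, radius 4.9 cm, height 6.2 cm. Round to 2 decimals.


Shape: cone
Radius r = 4.9 cm, Height h = 6.2 cm
Formula: V = (1/3) * pi * r^2 * h
r^2 = 24.01
pi * r^2 * h = pi * 24.01 * 6.2 = 148.862 * pi
V = 148.862 * pi / 3
V = 155.89
155.89 cm^3


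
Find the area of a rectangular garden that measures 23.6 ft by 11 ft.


Shape: rectangle
Length l = 23.6 ft, Width w = 11 ft
Formula: A = l * w
A = 23.6 * 11
A = 259.6
259.6 ft^2


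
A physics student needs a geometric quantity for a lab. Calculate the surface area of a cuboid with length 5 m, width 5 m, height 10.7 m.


Shape: rectangular prism
l = 5 m, w = 5 m, h = 10.7 m
Formula: SA = 2(lw + lh + wh)
lw = 25, lh = 53.5, wh = 53.5
lw + lh + wh = 132
SA = 2 * 132
SA = 264
264 m^2


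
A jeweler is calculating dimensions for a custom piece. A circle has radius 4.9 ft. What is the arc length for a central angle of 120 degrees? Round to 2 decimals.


Shape: circular arc
Radius r = 4.9 ft, Angle = 120 degrees
Formula: L = (angle/360) * 2 * pi * r
2 * pi * r = 9.8 * pi
L = (120/360) * 9.8 * pi
L = 3.266667 * pi
L = 10.26
10.26 ft


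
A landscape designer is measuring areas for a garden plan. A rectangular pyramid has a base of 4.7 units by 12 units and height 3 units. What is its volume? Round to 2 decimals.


Shape: rectangular pyramid
Base: 4.7 units x 12 units, Height h = 3 units
Formula: V = (1/3) * base_area * h
base_area = 4.7 * 12 = 56.4
base_area * h = 56.4 * 3 = 169.2
V = 169.2 / 3
V = 56.4
56.4 units^3


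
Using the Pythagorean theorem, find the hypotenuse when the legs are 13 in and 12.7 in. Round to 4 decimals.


Shape: right triangle
Legs a = 13 in, b = 12.7 in
Formula: c = sqrt(a^2 + b^2)
a^2 = 169, b^2 = 161.29
a^2 + b^2 = 330.29
c = sqrt(330.29)
c = 18.1739
18.1739 in


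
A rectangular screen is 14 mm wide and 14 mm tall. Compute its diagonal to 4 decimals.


Shape: rectangle (diagonal via Pythagoras)
Sides: 14 mm and 14 mm
Formula: d = sqrt(l^2 + w^2)
l^2 = 196, w^2 = 196
l^2 + w^2 = 392
d = sqrt(392)
d = 19.799
19.799 mm


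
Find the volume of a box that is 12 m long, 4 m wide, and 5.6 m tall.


Shape: rectangular prism
l = 12 m, w = 4 m, h = 5.6 m
Formula: V = l * w * h
V = 12 * 4 * 5.6
V = 48 * 5.6
V = 268.8
268.8 m^3
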